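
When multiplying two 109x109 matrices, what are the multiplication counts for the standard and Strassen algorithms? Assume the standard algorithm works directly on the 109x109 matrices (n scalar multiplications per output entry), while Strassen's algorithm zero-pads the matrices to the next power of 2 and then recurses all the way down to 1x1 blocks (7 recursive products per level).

Matrix multiplication for 109x109 matrices:

Strassen's algorithm requires power-of-2 dimensions. Pad 109x109 to 128x128 (next power of 2).

Standard algorithm: 109^3 = 1295029 multiplications
Strassen's algorithm: 7^(log2(128)) = 7^7 = 823543 multiplications
Savings: 1295029 - 823543 = 471486 multiplications

Standard: 1295029 multiplications (109^3). Strassen: 823543 multiplications (7^7, after padding to 128x128). Strassen reduces 8 recursive multiplications to 7 at each level.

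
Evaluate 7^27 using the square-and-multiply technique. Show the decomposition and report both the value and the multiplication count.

Computing 7^27 by squaring (build up from 7^1; each line after the first costs one multiplication):

7^1 = 7
7^2 = (7^1)^2 = 7^2 = 49
7^3 = 7 * 7^2 = 7 * 49 = 343
7^6 = (7^3)^2 = 343^2 = 117649
7^12 = (7^6)^2 = 117649^2 = 13841287201
7^13 = 7 * 7^12 = 7 * 13841287201 = 96889010407
7^26 = (7^13)^2 = 96889010407^2 = 9387480337647754305649
7^27 = 7 * 7^26 = 7 * 9387480337647754305649 = 65712362363534280139543

Result: 65712362363534280139543
Multiplications needed: 7 (7 lines after 7^1)

7^27 = 65712362363534280139543. Using exponentiation by squaring, this requires 7 multiplications. The key idea: if the exponent is even, square the half-power; if odd, multiply by the base once.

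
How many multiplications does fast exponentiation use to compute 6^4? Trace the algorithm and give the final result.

Computing 6^4 by squaring (build up from 6^1; each line after the first costs one multiplication):

6^1 = 6
6^2 = (6^1)^2 = 6^2 = 36
6^4 = (6^2)^2 = 36^2 = 1296

Result: 1296
Multiplications needed: 2 (2 lines after 6^1)

6^4 = 1296. Using exponentiation by squaring, this requires 2 multiplications. The key idea: if the exponent is even, square the half-power; if odd, multiply by the base once.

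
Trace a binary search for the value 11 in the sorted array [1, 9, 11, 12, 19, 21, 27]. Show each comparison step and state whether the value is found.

Binary search for 11 in [1, 9, 11, 12, 19, 21, 27]:

lo=0, hi=6, mid=3, arr[mid]=12 -> 12 > 11, search left half
lo=0, hi=2, mid=1, arr[mid]=9 -> 9 < 11, search right half
lo=2, hi=2, mid=2, arr[mid]=11 -> Found target at index 2!

Binary search finds 11 at index 2 after 3 comparisons. The search repeatedly halves the search space by comparing with the middle element.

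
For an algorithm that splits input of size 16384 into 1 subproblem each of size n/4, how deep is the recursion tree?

For divide and conquer with division factor 4:

Problem sizes at each level:
Level 0: 16384
Level 1: 4096
Level 2: 1024
Level 3: 256
Level 4: 64
Level 5: 16
Level 6: 4
Level 7: 1

The root is level 0 and the size-1 base case is level 7 (the tree spans levels 0 through 7, i.e. 8 levels counting the root), so the depth is the number of divisions: log_4(16384) = 7

The recursion tree depth is log_4(16384) = 7. At each level, the problem size is divided by 4, so it takes 7 divisions to reduce to a base case of size 1. The algorithm makes 1 recursive call at each level.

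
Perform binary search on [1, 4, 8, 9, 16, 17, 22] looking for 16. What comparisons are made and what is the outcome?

Binary search for 16 in [1, 4, 8, 9, 16, 17, 22]:

lo=0, hi=6, mid=3, arr[mid]=9 -> 9 < 16, search right half
lo=4, hi=6, mid=5, arr[mid]=17 -> 17 > 16, search left half
lo=4, hi=4, mid=4, arr[mid]=16 -> Found target at index 4!

Binary search finds 16 at index 4 after 3 comparisons. The search repeatedly halves the search space by comparing with the middle element.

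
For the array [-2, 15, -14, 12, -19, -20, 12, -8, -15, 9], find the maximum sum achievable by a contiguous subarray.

Using Kadane's algorithm on [-2, 15, -14, 12, -19, -20, 12, -8, -15, 9]:

Scanning through the array:
Position 1 (value 15): max_ending_here = 15, max_so_far = 15
Position 2 (value -14): max_ending_here = 1, max_so_far = 15
Position 3 (value 12): max_ending_here = 13, max_so_far = 15
Position 4 (value -19): max_ending_here = -6, max_so_far = 15
Position 5 (value -20): max_ending_here = -20, max_so_far = 15
Position 6 (value 12): max_ending_here = 12, max_so_far = 15
Position 7 (value -8): max_ending_here = 4, max_so_far = 15
Position 8 (value -15): max_ending_here = -11, max_so_far = 15
Position 9 (value 9): max_ending_here = 9, max_so_far = 15

Maximum subarray: [15]
Maximum sum: 15

The maximum subarray is [15] with sum 15. This subarray runs from index 1 to index 1.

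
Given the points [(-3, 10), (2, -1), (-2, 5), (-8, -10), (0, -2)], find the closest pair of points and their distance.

Computing all pairwise distances among 5 points:

d((-3, 10), (2, -1)) = 12.083
d((-3, 10), (-2, 5)) = 5.099
d((-3, 10), (-8, -10)) = 20.6155
d((-3, 10), (0, -2)) = 12.3693
d((2, -1), (-2, 5)) = 7.2111
d((2, -1), (-8, -10)) = 13.4536
d((2, -1), (0, -2)) = 2.2361 <-- minimum
d((-2, 5), (-8, -10)) = 16.1555
d((-2, 5), (0, -2)) = 7.2801
d((-8, -10), (0, -2)) = 11.3137

Closest pair: (2, -1) and (0, -2) with distance 2.2361

The closest pair is (2, -1) and (0, -2) with Euclidean distance 2.2361. For 5 points, brute-force pairwise comparison is shown above. For large n, the divide-and-conquer algorithm (sort by x, recurse on halves, check the dividing strip) achieves O(n log n).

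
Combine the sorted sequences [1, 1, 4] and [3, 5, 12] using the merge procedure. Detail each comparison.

Merging process:

Compare 1 vs 3: take 1 from left. Merged: [1]
Compare 1 vs 3: take 1 from left. Merged: [1, 1]
Compare 4 vs 3: take 3 from right. Merged: [1, 1, 3]
Compare 4 vs 5: take 4 from left. Merged: [1, 1, 3, 4]
Append remaining from right: [5, 12]. Merged: [1, 1, 3, 4, 5, 12]

Final merged array: [1, 1, 3, 4, 5, 12]
Total comparisons: 4

The merged array is [1, 1, 3, 4, 5, 12], requiring 4 comparisons. The merge step runs in O(n) time where n is the total number of elements.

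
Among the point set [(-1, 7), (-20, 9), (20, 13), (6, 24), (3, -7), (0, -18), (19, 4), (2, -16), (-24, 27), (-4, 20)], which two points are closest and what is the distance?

Computing all pairwise distances among 10 points:

d((-1, 7), (-20, 9)) = 19.105
d((-1, 7), (20, 13)) = 21.8403
d((-1, 7), (6, 24)) = 18.3848
d((-1, 7), (3, -7)) = 14.5602
d((-1, 7), (0, -18)) = 25.02
d((-1, 7), (19, 4)) = 20.2237
d((-1, 7), (2, -16)) = 23.1948
d((-1, 7), (-24, 27)) = 30.4795
d((-1, 7), (-4, 20)) = 13.3417
d((-20, 9), (20, 13)) = 40.1995
d((-20, 9), (6, 24)) = 30.0167
d((-20, 9), (3, -7)) = 28.0179
d((-20, 9), (0, -18)) = 33.6006
d((-20, 9), (19, 4)) = 39.3192
d((-20, 9), (2, -16)) = 33.3017
d((-20, 9), (-24, 27)) = 18.4391
d((-20, 9), (-4, 20)) = 19.4165
d((20, 13), (6, 24)) = 17.8045
d((20, 13), (3, -7)) = 26.2488
d((20, 13), (0, -18)) = 36.8917
d((20, 13), (19, 4)) = 9.0554
d((20, 13), (2, -16)) = 34.1321
d((20, 13), (-24, 27)) = 46.1736
d((20, 13), (-4, 20)) = 25.0
d((6, 24), (3, -7)) = 31.1448
d((6, 24), (0, -18)) = 42.4264
d((6, 24), (19, 4)) = 23.8537
d((6, 24), (2, -16)) = 40.1995
d((6, 24), (-24, 27)) = 30.1496
d((6, 24), (-4, 20)) = 10.7703
d((3, -7), (0, -18)) = 11.4018
d((3, -7), (19, 4)) = 19.4165
d((3, -7), (2, -16)) = 9.0554
d((3, -7), (-24, 27)) = 43.4166
d((3, -7), (-4, 20)) = 27.8927
d((0, -18), (19, 4)) = 29.0689
d((0, -18), (2, -16)) = 2.8284 <-- minimum
d((0, -18), (-24, 27)) = 51.0
d((0, -18), (-4, 20)) = 38.2099
d((19, 4), (2, -16)) = 26.2488
d((19, 4), (-24, 27)) = 48.7647
d((19, 4), (-4, 20)) = 28.0179
d((2, -16), (-24, 27)) = 50.2494
d((2, -16), (-4, 20)) = 36.4966
d((-24, 27), (-4, 20)) = 21.1896

Closest pair: (0, -18) and (2, -16) with distance 2.8284

The closest pair is (0, -18) and (2, -16) with Euclidean distance 2.8284. For 10 points, brute-force pairwise comparison is shown above. For large n, the divide-and-conquer algorithm (sort by x, recurse on halves, check the dividing strip) achieves O(n log n).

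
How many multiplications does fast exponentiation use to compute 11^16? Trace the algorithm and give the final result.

Computing 11^16 by squaring (build up from 11^1; each line after the first costs one multiplication):

11^1 = 11
11^2 = (11^1)^2 = 11^2 = 121
11^4 = (11^2)^2 = 121^2 = 14641
11^8 = (11^4)^2 = 14641^2 = 214358881
11^16 = (11^8)^2 = 214358881^2 = 45949729863572161

Result: 45949729863572161
Multiplications needed: 4 (4 lines after 11^1)

11^16 = 45949729863572161. Using exponentiation by squaring, this requires 4 multiplications. The key idea: if the exponent is even, square the half-power; if odd, multiply by the base once.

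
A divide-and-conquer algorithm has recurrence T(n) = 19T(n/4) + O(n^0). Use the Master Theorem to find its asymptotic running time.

Master Theorem for T(n) = 19T(n/4) + O(n^0):

a = 19, b = 4, c = 0
log_b(a) = log_4(19) = 2.1240

Case 1: c = 0 < log_4(19) = 2.1240
T(n) = O(n^(log_4 19))

For T(n) = 19T(n/4) + O(n^0): log_4(19) = 2.1240. This is Case 1 of the Master Theorem (c < log_b(a), work dominated by leaves), giving O(n^(log_4 19)).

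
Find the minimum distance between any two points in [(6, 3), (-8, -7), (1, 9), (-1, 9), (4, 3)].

Computing all pairwise distances among 5 points:

d((6, 3), (-8, -7)) = 17.2047
d((6, 3), (1, 9)) = 7.8102
d((6, 3), (-1, 9)) = 9.2195
d((6, 3), (4, 3)) = 2.0 <-- minimum
d((-8, -7), (1, 9)) = 18.3576
d((-8, -7), (-1, 9)) = 17.4642
d((-8, -7), (4, 3)) = 15.6205
d((1, 9), (-1, 9)) = 2.0 <-- minimum
d((1, 9), (4, 3)) = 6.7082
d((-1, 9), (4, 3)) = 7.8102

Minimum distance: 2.0 (tie among 2 pairs: (6, 3) and (4, 3); (1, 9) and (-1, 9))

The minimum Euclidean distance is 2.0. There is a tie: 2 pairs achieve this minimum — (6, 3) and (4, 3); (1, 9) and (-1, 9). Any of these is a valid closest pair. For 5 points, brute-force pairwise comparison is shown above. For large n, the divide-and-conquer algorithm (sort by x, recurse on halves, check the dividing strip) achieves O(n log n).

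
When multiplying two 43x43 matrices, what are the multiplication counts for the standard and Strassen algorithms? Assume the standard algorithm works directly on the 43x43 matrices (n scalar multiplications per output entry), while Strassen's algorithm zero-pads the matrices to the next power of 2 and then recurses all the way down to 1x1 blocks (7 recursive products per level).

Matrix multiplication for 43x43 matrices:

Strassen's algorithm requires power-of-2 dimensions. Pad 43x43 to 64x64 (next power of 2).

Standard algorithm: 43^3 = 79507 multiplications
Strassen's algorithm: 7^(log2(64)) = 7^6 = 117649 multiplications
Difference: 79507 - 117649 = -38142 (Strassen uses MORE here due to padding overhead — for small or just-over-power-of-2 n, padding can outweigh the per-level savings)

Standard: 79507 multiplications (43^3). Strassen: 117649 multiplications (7^6, after padding to 64x64). Strassen reduces 8 recursive multiplications to 7 at each level.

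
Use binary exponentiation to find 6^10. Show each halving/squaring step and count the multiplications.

Computing 6^10 by squaring (build up from 6^1; each line after the first costs one multiplication):

6^1 = 6
6^2 = (6^1)^2 = 6^2 = 36
6^4 = (6^2)^2 = 36^2 = 1296
6^5 = 6 * 6^4 = 6 * 1296 = 7776
6^10 = (6^5)^2 = 7776^2 = 60466176

Result: 60466176
Multiplications needed: 4 (4 lines after 6^1)

6^10 = 60466176. Using exponentiation by squaring, this requires 4 multiplications. The key idea: if the exponent is even, square the half-power; if odd, multiply by the base once.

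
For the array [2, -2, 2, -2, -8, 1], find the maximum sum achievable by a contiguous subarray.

Using Kadane's algorithm on [2, -2, 2, -2, -8, 1]:

Scanning through the array:
Position 1 (value -2): max_ending_here = 0, max_so_far = 2
Position 2 (value 2): max_ending_here = 2, max_so_far = 2
Position 3 (value -2): max_ending_here = 0, max_so_far = 2
Position 4 (value -8): max_ending_here = -8, max_so_far = 2
Position 5 (value 1): max_ending_here = 1, max_so_far = 2

Maximum subarray: [2]
Maximum sum: 2

The maximum subarray is [2] with sum 2. This subarray runs from index 0 to index 0.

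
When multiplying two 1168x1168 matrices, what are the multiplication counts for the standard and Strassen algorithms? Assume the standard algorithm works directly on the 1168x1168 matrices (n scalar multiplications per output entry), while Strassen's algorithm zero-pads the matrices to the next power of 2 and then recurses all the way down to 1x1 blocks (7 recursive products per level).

Matrix multiplication for 1168x1168 matrices:

Strassen's algorithm requires power-of-2 dimensions. Pad 1168x1168 to 2048x2048 (next power of 2).

Standard algorithm: 1168^3 = 1593413632 multiplications
Strassen's algorithm: 7^(log2(2048)) = 7^11 = 1977326743 multiplications
Difference: 1593413632 - 1977326743 = -383913111 (Strassen uses MORE here due to padding overhead — for small or just-over-power-of-2 n, padding can outweigh the per-level savings)

Standard: 1593413632 multiplications (1168^3). Strassen: 1977326743 multiplications (7^11, after padding to 2048x2048). Strassen reduces 8 recursive multiplications to 7 at each level.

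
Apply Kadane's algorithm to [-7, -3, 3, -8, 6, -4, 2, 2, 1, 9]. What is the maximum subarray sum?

Using Kadane's algorithm on [-7, -3, 3, -8, 6, -4, 2, 2, 1, 9]:

Scanning through the array:
Position 1 (value -3): max_ending_here = -3, max_so_far = -3
Position 2 (value 3): max_ending_here = 3, max_so_far = 3
Position 3 (value -8): max_ending_here = -5, max_so_far = 3
Position 4 (value 6): max_ending_here = 6, max_so_far = 6
Position 5 (value -4): max_ending_here = 2, max_so_far = 6
Position 6 (value 2): max_ending_here = 4, max_so_far = 6
Position 7 (value 2): max_ending_here = 6, max_so_far = 6
Position 8 (value 1): max_ending_here = 7, max_so_far = 7
Position 9 (value 9): max_ending_here = 16, max_so_far = 16

Maximum subarray: [6, -4, 2, 2, 1, 9]
Maximum sum: 16

The maximum subarray is [6, -4, 2, 2, 1, 9] with sum 16. This subarray runs from index 4 to index 9.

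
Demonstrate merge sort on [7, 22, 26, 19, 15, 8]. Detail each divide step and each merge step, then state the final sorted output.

Merge sort trace:

Split: [7, 22, 26, 19, 15, 8] -> [7, 22, 26] and [19, 15, 8]
  Split: [7, 22, 26] -> [7] and [22, 26]
    Split: [22, 26] -> [22] and [26]
    Merge: [22] + [26] -> [22, 26]
  Merge: [7] + [22, 26] -> [7, 22, 26]
  Split: [19, 15, 8] -> [19] and [15, 8]
    Split: [15, 8] -> [15] and [8]
    Merge: [15] + [8] -> [8, 15]
  Merge: [19] + [8, 15] -> [8, 15, 19]
Merge: [7, 22, 26] + [8, 15, 19] -> [7, 8, 15, 19, 22, 26]

Final sorted array: [7, 8, 15, 19, 22, 26]

The merge sort proceeds by recursively splitting the array and merging sorted halves.
After all merges, the sorted array is [7, 8, 15, 19, 22, 26].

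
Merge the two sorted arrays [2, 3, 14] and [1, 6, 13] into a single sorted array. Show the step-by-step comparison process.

Merging process:

Compare 2 vs 1: take 1 from right. Merged: [1]
Compare 2 vs 6: take 2 from left. Merged: [1, 2]
Compare 3 vs 6: take 3 from left. Merged: [1, 2, 3]
Compare 14 vs 6: take 6 from right. Merged: [1, 2, 3, 6]
Compare 14 vs 13: take 13 from right. Merged: [1, 2, 3, 6, 13]
Append remaining from left: [14]. Merged: [1, 2, 3, 6, 13, 14]

Final merged array: [1, 2, 3, 6, 13, 14]
Total comparisons: 5

The merged array is [1, 2, 3, 6, 13, 14], requiring 5 comparisons. The merge step runs in O(n) time where n is the total number of elements.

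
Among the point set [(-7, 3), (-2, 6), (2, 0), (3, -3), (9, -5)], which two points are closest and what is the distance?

Computing all pairwise distances among 5 points:

d((-7, 3), (-2, 6)) = 5.831
d((-7, 3), (2, 0)) = 9.4868
d((-7, 3), (3, -3)) = 11.6619
d((-7, 3), (9, -5)) = 17.8885
d((-2, 6), (2, 0)) = 7.2111
d((-2, 6), (3, -3)) = 10.2956
d((-2, 6), (9, -5)) = 15.5563
d((2, 0), (3, -3)) = 3.1623 <-- minimum
d((2, 0), (9, -5)) = 8.6023
d((3, -3), (9, -5)) = 6.3246

Closest pair: (2, 0) and (3, -3) with distance 3.1623

The closest pair is (2, 0) and (3, -3) with Euclidean distance 3.1623. For 5 points, brute-force pairwise comparison is shown above. For large n, the divide-and-conquer algorithm (sort by x, recurse on halves, check the dividing strip) achieves O(n log n).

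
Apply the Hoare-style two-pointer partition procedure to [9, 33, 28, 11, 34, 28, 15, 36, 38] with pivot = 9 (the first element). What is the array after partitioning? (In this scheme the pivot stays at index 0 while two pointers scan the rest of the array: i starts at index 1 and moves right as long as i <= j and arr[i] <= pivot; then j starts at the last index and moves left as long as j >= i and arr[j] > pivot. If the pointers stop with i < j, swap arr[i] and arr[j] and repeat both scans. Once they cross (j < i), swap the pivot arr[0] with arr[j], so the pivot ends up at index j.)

Hoare-style two-pointer partition with pivot = 9:

Initial array: [9, 33, 28, 11, 34, 28, 15, 36, 38]

Pointers start at i = 1, j = 8.
i ends at 1, j ends at 0: the pointers have crossed (j < i), so scanning stops.

j = 0, so swapping arr[0] with arr[j] leaves the pivot at position 0: [9, 33, 28, 11, 34, 28, 15, 36, 38]
Pivot position: 0

After partitioning with pivot 9, the array becomes [9, 33, 28, 11, 34, 28, 15, 36, 38]. The pivot is placed at index 0. All elements to the left of the pivot are <= 9, and all elements to the right are > 9.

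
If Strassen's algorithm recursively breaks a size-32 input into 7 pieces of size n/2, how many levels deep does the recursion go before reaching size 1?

For divide and conquer with division factor 2:

Problem sizes at each level:
Level 0: 32
Level 1: 16
Level 2: 8
Level 3: 4
Level 4: 2
Level 5: 1

The root is level 0 and the size-1 base case is level 5 (the tree spans levels 0 through 5, i.e. 6 levels counting the root), so the depth is the number of divisions: log_2(32) = 5

The recursion tree depth is log_2(32) = 5. At each level, the problem size is divided by 2, so it takes 5 divisions to reduce to a base case of size 1. The algorithm makes 7 recursive calls at each level.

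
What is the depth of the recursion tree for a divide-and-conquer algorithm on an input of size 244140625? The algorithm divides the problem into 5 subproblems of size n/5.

For divide and conquer with division factor 5:

Problem sizes at each level:
Level 0: 244140625
Level 1: 48828125
Level 2: 9765625
Level 3: 1953125
Level 4: 390625
Level 5: 78125
Level 6: 15625
Level 7: 3125
Level 8: 625
Level 9: 125
Level 10: 25
Level 11: 5
Level 12: 1

The root is level 0 and the size-1 base case is level 12 (the tree spans levels 0 through 12, i.e. 13 levels counting the root), so the depth is the number of divisions: log_5(244140625) = 12

The recursion tree depth is log_5(244140625) = 12. At each level, the problem size is divided by 5, so it takes 12 divisions to reduce to a base case of size 1. The algorithm makes 5 recursive calls at each level.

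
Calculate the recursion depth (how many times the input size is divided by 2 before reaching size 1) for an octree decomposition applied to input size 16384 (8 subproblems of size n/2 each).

For divide and conquer with division factor 2:

Problem sizes at each level:
Level 0: 16384
Level 1: 8192
Level 2: 4096
Level 3: 2048
Level 4: 1024
Level 5: 512
Level 6: 256
Level 7: 128
Level 8: 64
Level 9: 32
Level 10: 16
Level 11: 8
Level 12: 4
Level 13: 2
Level 14: 1

The root is level 0 and the size-1 base case is level 14 (the tree spans levels 0 through 14, i.e. 15 levels counting the root), so the depth is the number of divisions: log_2(16384) = 14

The recursion tree depth is log_2(16384) = 14. At each level, the problem size is divided by 2, so it takes 14 divisions to reduce to a base case of size 1. The algorithm makes 8 recursive calls at each level.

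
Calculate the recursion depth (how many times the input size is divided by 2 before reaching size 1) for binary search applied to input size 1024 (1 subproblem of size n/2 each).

For divide and conquer with division factor 2:

Problem sizes at each level:
Level 0: 1024
Level 1: 512
Level 2: 256
Level 3: 128
Level 4: 64
Level 5: 32
Level 6: 16
Level 7: 8
Level 8: 4
Level 9: 2
Level 10: 1

The root is level 0 and the size-1 base case is level 10 (the tree spans levels 0 through 10, i.e. 11 levels counting the root), so the depth is the number of divisions: log_2(1024) = 10

The recursion tree depth is log_2(1024) = 10. At each level, the problem size is divided by 2, so it takes 10 divisions to reduce to a base case of size 1. The algorithm makes 1 recursive call at each level.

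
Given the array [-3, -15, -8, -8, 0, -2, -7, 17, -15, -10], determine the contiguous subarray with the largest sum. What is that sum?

Using Kadane's algorithm on [-3, -15, -8, -8, 0, -2, -7, 17, -15, -10]:

Scanning through the array:
Position 1 (value -15): max_ending_here = -15, max_so_far = -3
Position 2 (value -8): max_ending_here = -8, max_so_far = -3
Position 3 (value -8): max_ending_here = -8, max_so_far = -3
Position 4 (value 0): max_ending_here = 0, max_so_far = 0
Position 5 (value -2): max_ending_here = -2, max_so_far = 0
Position 6 (value -7): max_ending_here = -7, max_so_far = 0
Position 7 (value 17): max_ending_here = 17, max_so_far = 17
Position 8 (value -15): max_ending_here = 2, max_so_far = 17
Position 9 (value -10): max_ending_here = -8, max_so_far = 17

Maximum subarray: [17]
Maximum sum: 17

The maximum subarray is [17] with sum 17. This subarray runs from index 7 to index 7.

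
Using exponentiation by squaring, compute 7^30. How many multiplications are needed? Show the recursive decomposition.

Computing 7^30 by squaring (build up from 7^1; each line after the first costs one multiplication):

7^1 = 7
7^2 = (7^1)^2 = 7^2 = 49
7^3 = 7 * 7^2 = 7 * 49 = 343
7^6 = (7^3)^2 = 343^2 = 117649
7^7 = 7 * 7^6 = 7 * 117649 = 823543
7^14 = (7^7)^2 = 823543^2 = 678223072849
7^15 = 7 * 7^14 = 7 * 678223072849 = 4747561509943
7^30 = (7^15)^2 = 4747561509943^2 = 22539340290692258087863249

Result: 22539340290692258087863249
Multiplications needed: 7 (7 lines after 7^1)

7^30 = 22539340290692258087863249. Using exponentiation by squaring, this requires 7 multiplications. The key idea: if the exponent is even, square the half-power; if odd, multiply by the base once.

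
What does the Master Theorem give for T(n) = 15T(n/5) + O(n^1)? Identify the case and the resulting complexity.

Master Theorem for T(n) = 15T(n/5) + O(n^1):

a = 15, b = 5, c = 1
log_b(a) = log_5(15) = 1.6826

Case 1: c = 1 < log_5(15) = 1.6826
T(n) = O(n^(log_5 15))

For T(n) = 15T(n/5) + O(n^1): log_5(15) = 1.6826. This is Case 1 of the Master Theorem (c < log_b(a), work dominated by leaves), giving O(n^(log_5 15)).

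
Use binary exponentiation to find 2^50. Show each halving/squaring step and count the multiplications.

Computing 2^50 by squaring (build up from 2^1; each line after the first costs one multiplication):

2^1 = 2
2^2 = (2^1)^2 = 2^2 = 4
2^3 = 2 * 2^2 = 2 * 4 = 8
2^6 = (2^3)^2 = 8^2 = 64
2^12 = (2^6)^2 = 64^2 = 4096
2^24 = (2^12)^2 = 4096^2 = 16777216
2^25 = 2 * 2^24 = 2 * 16777216 = 33554432
2^50 = (2^25)^2 = 33554432^2 = 1125899906842624

Result: 1125899906842624
Multiplications needed: 7 (7 lines after 2^1)

2^50 = 1125899906842624. Using exponentiation by squaring, this requires 7 multiplications. The key idea: if the exponent is even, square the half-power; if odd, multiply by the base once.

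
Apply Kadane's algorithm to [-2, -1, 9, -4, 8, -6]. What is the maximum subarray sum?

Using Kadane's algorithm on [-2, -1, 9, -4, 8, -6]:

Scanning through the array:
Position 1 (value -1): max_ending_here = -1, max_so_far = -1
Position 2 (value 9): max_ending_here = 9, max_so_far = 9
Position 3 (value -4): max_ending_here = 5, max_so_far = 9
Position 4 (value 8): max_ending_here = 13, max_so_far = 13
Position 5 (value -6): max_ending_here = 7, max_so_far = 13

Maximum subarray: [9, -4, 8]
Maximum sum: 13

The maximum subarray is [9, -4, 8] with sum 13. This subarray runs from index 2 to index 4.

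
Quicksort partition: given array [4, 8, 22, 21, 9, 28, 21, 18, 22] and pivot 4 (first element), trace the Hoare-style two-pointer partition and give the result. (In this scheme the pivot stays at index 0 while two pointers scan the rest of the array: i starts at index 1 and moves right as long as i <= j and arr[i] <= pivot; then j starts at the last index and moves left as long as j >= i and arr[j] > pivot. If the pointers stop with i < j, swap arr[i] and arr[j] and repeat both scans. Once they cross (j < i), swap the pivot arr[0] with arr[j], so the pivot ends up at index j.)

Hoare-style two-pointer partition with pivot = 4:

Initial array: [4, 8, 22, 21, 9, 28, 21, 18, 22]

Pointers start at i = 1, j = 8.
i ends at 1, j ends at 0: the pointers have crossed (j < i), so scanning stops.

j = 0, so swapping arr[0] with arr[j] leaves the pivot at position 0: [4, 8, 22, 21, 9, 28, 21, 18, 22]
Pivot position: 0

After partitioning with pivot 4, the array becomes [4, 8, 22, 21, 9, 28, 21, 18, 22]. The pivot is placed at index 0. All elements to the left of the pivot are <= 4, and all elements to the right are > 4.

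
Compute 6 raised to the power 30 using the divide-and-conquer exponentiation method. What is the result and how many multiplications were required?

Computing 6^30 by squaring (build up from 6^1; each line after the first costs one multiplication):

6^1 = 6
6^2 = (6^1)^2 = 6^2 = 36
6^3 = 6 * 6^2 = 6 * 36 = 216
6^6 = (6^3)^2 = 216^2 = 46656
6^7 = 6 * 6^6 = 6 * 46656 = 279936
6^14 = (6^7)^2 = 279936^2 = 78364164096
6^15 = 6 * 6^14 = 6 * 78364164096 = 470184984576
6^30 = (6^15)^2 = 470184984576^2 = 221073919720733357899776

Result: 221073919720733357899776
Multiplications needed: 7 (7 lines after 6^1)

6^30 = 221073919720733357899776. Using exponentiation by squaring, this requires 7 multiplications. The key idea: if the exponent is even, square the half-power; if odd, multiply by the base once.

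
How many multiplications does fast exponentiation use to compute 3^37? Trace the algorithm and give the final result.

Computing 3^37 by squaring (build up from 3^1; each line after the first costs one multiplication):

3^1 = 3
3^2 = (3^1)^2 = 3^2 = 9
3^4 = (3^2)^2 = 9^2 = 81
3^8 = (3^4)^2 = 81^2 = 6561
3^9 = 3 * 3^8 = 3 * 6561 = 19683
3^18 = (3^9)^2 = 19683^2 = 387420489
3^36 = (3^18)^2 = 387420489^2 = 150094635296999121
3^37 = 3 * 3^36 = 3 * 150094635296999121 = 450283905890997363

Result: 450283905890997363
Multiplications needed: 7 (7 lines after 3^1)

3^37 = 450283905890997363. Using exponentiation by squaring, this requires 7 multiplications. The key idea: if the exponent is even, square the half-power; if odd, multiply by the base once.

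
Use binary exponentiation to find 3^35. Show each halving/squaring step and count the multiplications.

Computing 3^35 by squaring (build up from 3^1; each line after the first costs one multiplication):

3^1 = 3
3^2 = (3^1)^2 = 3^2 = 9
3^4 = (3^2)^2 = 9^2 = 81
3^8 = (3^4)^2 = 81^2 = 6561
3^16 = (3^8)^2 = 6561^2 = 43046721
3^17 = 3 * 3^16 = 3 * 43046721 = 129140163
3^34 = (3^17)^2 = 129140163^2 = 16677181699666569
3^35 = 3 * 3^34 = 3 * 16677181699666569 = 50031545098999707

Result: 50031545098999707
Multiplications needed: 7 (7 lines after 3^1)

3^35 = 50031545098999707. Using exponentiation by squaring, this requires 7 multiplications. The key idea: if the exponent is even, square the half-power; if odd, multiply by the base once.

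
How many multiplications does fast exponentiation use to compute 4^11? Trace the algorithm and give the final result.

Computing 4^11 by squaring (build up from 4^1; each line after the first costs one multiplication):

4^1 = 4
4^2 = (4^1)^2 = 4^2 = 16
4^4 = (4^2)^2 = 16^2 = 256
4^5 = 4 * 4^4 = 4 * 256 = 1024
4^10 = (4^5)^2 = 1024^2 = 1048576
4^11 = 4 * 4^10 = 4 * 1048576 = 4194304

Result: 4194304
Multiplications needed: 5 (5 lines after 4^1)

4^11 = 4194304. Using exponentiation by squaring, this requires 5 multiplications. The key idea: if the exponent is even, square the half-power; if odd, multiply by the base once.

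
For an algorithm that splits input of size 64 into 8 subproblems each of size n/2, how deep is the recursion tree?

For divide and conquer with division factor 2:

Problem sizes at each level:
Level 0: 64
Level 1: 32
Level 2: 16
Level 3: 8
Level 4: 4
Level 5: 2
Level 6: 1

The root is level 0 and the size-1 base case is level 6 (the tree spans levels 0 through 6, i.e. 7 levels counting the root), so the depth is the number of divisions: log_2(64) = 6

The recursion tree depth is log_2(64) = 6. At each level, the problem size is divided by 2, so it takes 6 divisions to reduce to a base case of size 1. The algorithm makes 8 recursive calls at each level.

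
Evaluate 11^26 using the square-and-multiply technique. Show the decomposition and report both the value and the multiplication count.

Computing 11^26 by squaring (build up from 11^1; each line after the first costs one multiplication):

11^1 = 11
11^2 = (11^1)^2 = 11^2 = 121
11^3 = 11 * 11^2 = 11 * 121 = 1331
11^6 = (11^3)^2 = 1331^2 = 1771561
11^12 = (11^6)^2 = 1771561^2 = 3138428376721
11^13 = 11 * 11^12 = 11 * 3138428376721 = 34522712143931
11^26 = (11^13)^2 = 34522712143931^2 = 1191817653772720942460132761

Result: 1191817653772720942460132761
Multiplications needed: 6 (6 lines after 11^1)

11^26 = 1191817653772720942460132761. Using exponentiation by squaring, this requires 6 multiplications. The key idea: if the exponent is even, square the half-power; if odd, multiply by the base once.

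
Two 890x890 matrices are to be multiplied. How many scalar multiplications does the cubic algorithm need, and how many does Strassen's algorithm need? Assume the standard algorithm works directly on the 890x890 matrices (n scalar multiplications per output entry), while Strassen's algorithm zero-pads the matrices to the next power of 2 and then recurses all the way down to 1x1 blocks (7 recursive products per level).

Matrix multiplication for 890x890 matrices:

Strassen's algorithm requires power-of-2 dimensions. Pad 890x890 to 1024x1024 (next power of 2).

Standard algorithm: 890^3 = 704969000 multiplications
Strassen's algorithm: 7^(log2(1024)) = 7^10 = 282475249 multiplications
Savings: 704969000 - 282475249 = 422493751 multiplications

Standard: 704969000 multiplications (890^3). Strassen: 282475249 multiplications (7^10, after padding to 1024x1024). Strassen reduces 8 recursive multiplications to 7 at each level.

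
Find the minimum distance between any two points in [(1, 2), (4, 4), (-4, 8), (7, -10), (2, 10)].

Computing all pairwise distances among 5 points:

d((1, 2), (4, 4)) = 3.6056 <-- minimum
d((1, 2), (-4, 8)) = 7.8102
d((1, 2), (7, -10)) = 13.4164
d((1, 2), (2, 10)) = 8.0623
d((4, 4), (-4, 8)) = 8.9443
d((4, 4), (7, -10)) = 14.3178
d((4, 4), (2, 10)) = 6.3246
d((-4, 8), (7, -10)) = 21.095
d((-4, 8), (2, 10)) = 6.3246
d((7, -10), (2, 10)) = 20.6155

Closest pair: (1, 2) and (4, 4) with distance 3.6056

The closest pair is (1, 2) and (4, 4) with Euclidean distance 3.6056. For 5 points, brute-force pairwise comparison is shown above. For large n, the divide-and-conquer algorithm (sort by x, recurse on halves, check the dividing strip) achieves O(n log n).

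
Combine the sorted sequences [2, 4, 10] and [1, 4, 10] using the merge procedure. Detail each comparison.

Merging process:

Compare 2 vs 1: take 1 from right. Merged: [1]
Compare 2 vs 4: take 2 from left. Merged: [1, 2]
Compare 4 vs 4: take 4 from left. Merged: [1, 2, 4]
Compare 10 vs 4: take 4 from right. Merged: [1, 2, 4, 4]
Compare 10 vs 10: take 10 from left. Merged: [1, 2, 4, 4, 10]
Append remaining from right: [10]. Merged: [1, 2, 4, 4, 10, 10]

Final merged array: [1, 2, 4, 4, 10, 10]
Total comparisons: 5

The merged array is [1, 2, 4, 4, 10, 10], requiring 5 comparisons. The merge step runs in O(n) time where n is the total number of elements.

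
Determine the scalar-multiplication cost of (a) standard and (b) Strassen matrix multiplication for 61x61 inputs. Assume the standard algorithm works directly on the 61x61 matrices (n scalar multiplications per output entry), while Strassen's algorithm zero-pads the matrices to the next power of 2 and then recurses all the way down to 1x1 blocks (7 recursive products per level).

Matrix multiplication for 61x61 matrices:

Strassen's algorithm requires power-of-2 dimensions. Pad 61x61 to 64x64 (next power of 2).

Standard algorithm: 61^3 = 226981 multiplications
Strassen's algorithm: 7^(log2(64)) = 7^6 = 117649 multiplications
Savings: 226981 - 117649 = 109332 multiplications

Standard: 226981 multiplications (61^3). Strassen: 117649 multiplications (7^6, after padding to 64x64). Strassen reduces 8 recursive multiplications to 7 at each level.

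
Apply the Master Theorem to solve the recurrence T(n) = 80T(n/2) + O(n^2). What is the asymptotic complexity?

Master Theorem for T(n) = 80T(n/2) + O(n^2):

a = 80, b = 2, c = 2
log_b(a) = log_2(80) = 6.3219

Case 1: c = 2 < log_2(80) = 6.3219
T(n) = O(n^(log_2 80))

For T(n) = 80T(n/2) + O(n^2): log_2(80) = 6.3219. This is Case 1 of the Master Theorem (c < log_b(a), work dominated by leaves), giving O(n^(log_2 80)).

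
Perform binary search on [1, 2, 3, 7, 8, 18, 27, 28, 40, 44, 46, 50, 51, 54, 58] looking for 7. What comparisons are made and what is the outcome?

Binary search for 7 in [1, 2, 3, 7, 8, 18, 27, 28, 40, 44, 46, 50, 51, 54, 58]:

lo=0, hi=14, mid=7, arr[mid]=28 -> 28 > 7, search left half
lo=0, hi=6, mid=3, arr[mid]=7 -> Found target at index 3!

Binary search finds 7 at index 3 after 2 comparisons. The search repeatedly halves the search space by comparing with the middle element.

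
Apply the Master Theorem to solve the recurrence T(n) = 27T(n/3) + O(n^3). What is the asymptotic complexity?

Master Theorem for T(n) = 27T(n/3) + O(n^3):

a = 27, b = 3, c = 3
log_b(a) = log_3(27) = 3.0000

Case 2: c = 3 = log_3(27) = 3.0000
T(n) = O(n^3 log n) = O(n^3 log n)

For T(n) = 27T(n/3) + O(n^3): log_3(27) = 3.0000. This is Case 2 of the Master Theorem (c = log_b(a), equal work at all levels), giving O(n^3 log n).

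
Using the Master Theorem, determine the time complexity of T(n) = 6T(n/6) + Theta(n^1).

Master Theorem for T(n) = 6T(n/6) + O(n^1):

a = 6, b = 6, c = 1
log_b(a) = log_6(6) = 1.0000

Case 2: c = 1 = log_6(6) = 1.0000
T(n) = O(n^1 log n) = O(n log n)

For T(n) = 6T(n/6) + O(n^1): log_6(6) = 1.0000. This is Case 2 of the Master Theorem (c = log_b(a), equal work at all levels), giving O(n log n).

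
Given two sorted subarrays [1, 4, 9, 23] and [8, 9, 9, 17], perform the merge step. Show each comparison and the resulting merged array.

Merging process:

Compare 1 vs 8: take 1 from left. Merged: [1]
Compare 4 vs 8: take 4 from left. Merged: [1, 4]
Compare 9 vs 8: take 8 from right. Merged: [1, 4, 8]
Compare 9 vs 9: take 9 from left. Merged: [1, 4, 8, 9]
Compare 23 vs 9: take 9 from right. Merged: [1, 4, 8, 9, 9]
Compare 23 vs 9: take 9 from right. Merged: [1, 4, 8, 9, 9, 9]
Compare 23 vs 17: take 17 from right. Merged: [1, 4, 8, 9, 9, 9, 17]
Append remaining from left: [23]. Merged: [1, 4, 8, 9, 9, 9, 17, 23]

Final merged array: [1, 4, 8, 9, 9, 9, 17, 23]
Total comparisons: 7

The merged array is [1, 4, 8, 9, 9, 9, 17, 23], requiring 7 comparisons. The merge step runs in O(n) time where n is the total number of elements.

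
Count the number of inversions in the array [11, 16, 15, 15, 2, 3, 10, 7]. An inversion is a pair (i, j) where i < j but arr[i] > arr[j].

Finding inversions in [11, 16, 15, 15, 2, 3, 10, 7]:

(0, 4): arr[0]=11 > arr[4]=2
(0, 5): arr[0]=11 > arr[5]=3
(0, 6): arr[0]=11 > arr[6]=10
(0, 7): arr[0]=11 > arr[7]=7
(1, 2): arr[1]=16 > arr[2]=15
(1, 3): arr[1]=16 > arr[3]=15
(1, 4): arr[1]=16 > arr[4]=2
(1, 5): arr[1]=16 > arr[5]=3
(1, 6): arr[1]=16 > arr[6]=10
(1, 7): arr[1]=16 > arr[7]=7
(2, 4): arr[2]=15 > arr[4]=2
(2, 5): arr[2]=15 > arr[5]=3
(2, 6): arr[2]=15 > arr[6]=10
(2, 7): arr[2]=15 > arr[7]=7
(3, 4): arr[3]=15 > arr[4]=2
(3, 5): arr[3]=15 > arr[5]=3
(3, 6): arr[3]=15 > arr[6]=10
(3, 7): arr[3]=15 > arr[7]=7
(6, 7): arr[6]=10 > arr[7]=7

Total inversions: 19

The array has 19 inversion(s): (0,4), (0,5), (0,6), (0,7), (1,2), (1,3), (1,4), (1,5), (1,6), (1,7), (2,4), (2,5), (2,6), (2,7), (3,4), (3,5), (3,6), (3,7), (6,7). Each pair (i,j) satisfies i < j and arr[i] > arr[j].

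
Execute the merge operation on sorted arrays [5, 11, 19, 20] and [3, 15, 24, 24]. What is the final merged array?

Merging process:

Compare 5 vs 3: take 3 from right. Merged: [3]
Compare 5 vs 15: take 5 from left. Merged: [3, 5]
Compare 11 vs 15: take 11 from left. Merged: [3, 5, 11]
Compare 19 vs 15: take 15 from right. Merged: [3, 5, 11, 15]
Compare 19 vs 24: take 19 from left. Merged: [3, 5, 11, 15, 19]
Compare 20 vs 24: take 20 from left. Merged: [3, 5, 11, 15, 19, 20]
Append remaining from right: [24, 24]. Merged: [3, 5, 11, 15, 19, 20, 24, 24]

Final merged array: [3, 5, 11, 15, 19, 20, 24, 24]
Total comparisons: 6

The merged array is [3, 5, 11, 15, 19, 20, 24, 24], requiring 6 comparisons. The merge step runs in O(n) time where n is the total number of elements.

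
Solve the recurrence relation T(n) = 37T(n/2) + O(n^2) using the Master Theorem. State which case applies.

Master Theorem for T(n) = 37T(n/2) + O(n^2):

a = 37, b = 2, c = 2
log_b(a) = log_2(37) = 5.2095

Case 1: c = 2 < log_2(37) = 5.2095
T(n) = O(n^(log_2 37))

For T(n) = 37T(n/2) + O(n^2): log_2(37) = 5.2095. This is Case 1 of the Master Theorem (c < log_b(a), work dominated by leaves), giving O(n^(log_2 37)).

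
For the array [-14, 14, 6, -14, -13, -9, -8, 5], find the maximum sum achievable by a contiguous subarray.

Using Kadane's algorithm on [-14, 14, 6, -14, -13, -9, -8, 5]:

Scanning through the array:
Position 1 (value 14): max_ending_here = 14, max_so_far = 14
Position 2 (value 6): max_ending_here = 20, max_so_far = 20
Position 3 (value -14): max_ending_here = 6, max_so_far = 20
Position 4 (value -13): max_ending_here = -7, max_so_far = 20
Position 5 (value -9): max_ending_here = -9, max_so_far = 20
Position 6 (value -8): max_ending_here = -8, max_so_far = 20
Position 7 (value 5): max_ending_here = 5, max_so_far = 20

Maximum subarray: [14, 6]
Maximum sum: 20

The maximum subarray is [14, 6] with sum 20. This subarray runs from index 1 to index 2.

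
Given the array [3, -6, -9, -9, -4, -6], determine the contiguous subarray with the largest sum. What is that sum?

Using Kadane's algorithm on [3, -6, -9, -9, -4, -6]:

Scanning through the array:
Position 1 (value -6): max_ending_here = -3, max_so_far = 3
Position 2 (value -9): max_ending_here = -9, max_so_far = 3
Position 3 (value -9): max_ending_here = -9, max_so_far = 3
Position 4 (value -4): max_ending_here = -4, max_so_far = 3
Position 5 (value -6): max_ending_here = -6, max_so_far = 3

Maximum subarray: [3]
Maximum sum: 3

The maximum subarray is [3] with sum 3. This subarray runs from index 0 to index 0.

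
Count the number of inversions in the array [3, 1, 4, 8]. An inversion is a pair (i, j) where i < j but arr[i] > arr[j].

Finding inversions in [3, 1, 4, 8]:

(0, 1): arr[0]=3 > arr[1]=1

Total inversions: 1

The array has 1 inversion(s): (0,1). Each pair (i,j) satisfies i < j and arr[i] > arr[j].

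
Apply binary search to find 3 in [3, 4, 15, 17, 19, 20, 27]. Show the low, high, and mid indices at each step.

Binary search for 3 in [3, 4, 15, 17, 19, 20, 27]:

lo=0, hi=6, mid=3, arr[mid]=17 -> 17 > 3, search left half
lo=0, hi=2, mid=1, arr[mid]=4 -> 4 > 3, search left half
lo=0, hi=0, mid=0, arr[mid]=3 -> Found target at index 0!

Binary search finds 3 at index 0 after 3 comparisons. The search repeatedly halves the search space by comparing with the middle element.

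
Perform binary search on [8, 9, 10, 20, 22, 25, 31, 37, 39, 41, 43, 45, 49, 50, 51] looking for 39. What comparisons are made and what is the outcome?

Binary search for 39 in [8, 9, 10, 20, 22, 25, 31, 37, 39, 41, 43, 45, 49, 50, 51]:

lo=0, hi=14, mid=7, arr[mid]=37 -> 37 < 39, search right half
lo=8, hi=14, mid=11, arr[mid]=45 -> 45 > 39, search left half
lo=8, hi=10, mid=9, arr[mid]=41 -> 41 > 39, search left half
lo=8, hi=8, mid=8, arr[mid]=39 -> Found target at index 8!

Binary search finds 39 at index 8 after 4 comparisons. The search repeatedly halves the search space by comparing with the middle element.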